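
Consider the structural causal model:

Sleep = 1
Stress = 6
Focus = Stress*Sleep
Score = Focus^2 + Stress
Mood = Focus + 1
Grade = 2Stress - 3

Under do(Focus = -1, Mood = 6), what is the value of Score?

7

The joint intervention fixes Focus = -1, Mood = 6, removing each variable's own equation.
Score = Focus^2 + Stress  [with Focus=-1, Stress=6]  = 7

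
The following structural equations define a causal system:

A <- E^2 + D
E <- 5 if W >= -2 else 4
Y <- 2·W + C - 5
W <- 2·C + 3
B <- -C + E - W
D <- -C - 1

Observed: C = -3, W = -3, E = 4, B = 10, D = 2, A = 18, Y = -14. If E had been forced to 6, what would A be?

The intervention breaks the incoming arrows to E: E <- 5 if W >= -2 else 4 no longer applies, and E = 6.
D = -C - 1  [with C=-3]  = 2
A = E^2 + D  [with E=6, D=2]  = 38

38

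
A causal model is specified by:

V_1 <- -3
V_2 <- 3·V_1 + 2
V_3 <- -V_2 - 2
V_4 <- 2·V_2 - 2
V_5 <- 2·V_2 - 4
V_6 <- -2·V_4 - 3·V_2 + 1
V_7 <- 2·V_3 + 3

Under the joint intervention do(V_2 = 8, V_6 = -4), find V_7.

-17

Setting V_2 = 8, V_6 = -4 by intervention discards those variables' equations.
V_3 = -V_2 - 2  [with V_2=8]  = -10
V_7 = 2·V_3 + 3  [with V_3=-10]  = -17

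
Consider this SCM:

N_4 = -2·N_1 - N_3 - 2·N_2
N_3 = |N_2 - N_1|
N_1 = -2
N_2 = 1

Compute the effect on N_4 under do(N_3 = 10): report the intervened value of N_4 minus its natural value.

-7

The intervention breaks the incoming arrows to N_3: N_3 = |N_2 - N_1| no longer applies, and N_3 = 10.
N_4 = -2·N_1 - N_3 - 2·N_2  [with N_1=-2, N_3=10, N_2=1]  = -8
Without intervention: N_3 = |N_2 - N_1|  [with N_2=1, N_1=-2]  = 3; N_4 = -2·N_1 - N_3 - 2·N_2  [with N_1=-2, N_3=3, N_2=1]  = -1.
Change = -8 − (-1) = -7.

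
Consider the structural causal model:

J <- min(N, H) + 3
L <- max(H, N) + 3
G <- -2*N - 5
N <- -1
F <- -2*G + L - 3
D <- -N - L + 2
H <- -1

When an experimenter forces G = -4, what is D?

1

The intervention breaks the incoming arrows to G: G <- -2*N - 5 no longer applies, and G = -4.
Since D is not a descendant of the intervened variable, it is unaffected.
L = max(H, N) + 3  [with H=-1, N=-1]  = 2
D = -N - L + 2  [with N=-1, L=2]  = 1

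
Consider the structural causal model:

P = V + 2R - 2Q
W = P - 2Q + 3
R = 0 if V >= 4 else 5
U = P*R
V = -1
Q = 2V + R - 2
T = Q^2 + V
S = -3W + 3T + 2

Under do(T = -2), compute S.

Intervening sets T = -2 and removes its equation (T = Q^2 + V).
R = 0 if V >= 4 else 5  [with V=-1]  = 5
Q = 2V + R - 2  [with V=-1, R=5]  = 1
P = V + 2R - 2Q  [with V=-1, R=5, Q=1]  = 7
W = P - 2Q + 3  [with P=7, Q=1]  = 8
S = -3W + 3T + 2  [with W=8, T=-2]  = -28

-28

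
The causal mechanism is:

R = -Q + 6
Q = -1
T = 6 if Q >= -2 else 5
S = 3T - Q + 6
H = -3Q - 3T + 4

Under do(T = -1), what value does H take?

10

The intervention breaks the incoming arrows to T: T = 6 if Q >= -2 else 5 no longer applies, and T = -1.
H = -3Q - 3T + 4  [with Q=-1, T=-1]  = 10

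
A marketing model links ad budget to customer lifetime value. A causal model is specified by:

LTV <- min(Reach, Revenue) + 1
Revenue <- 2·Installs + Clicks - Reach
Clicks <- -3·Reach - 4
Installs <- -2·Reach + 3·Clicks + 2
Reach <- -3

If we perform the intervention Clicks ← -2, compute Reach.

-3

Under do(Clicks=-2), the mechanism Clicks <- -3·Reach - 4 is discarded; Clicks is fixed at -2.
Reach is not downstream of the intervention, so its value is determined by the original equations.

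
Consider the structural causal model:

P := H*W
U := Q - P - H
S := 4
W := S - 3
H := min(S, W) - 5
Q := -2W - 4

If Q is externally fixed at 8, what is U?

Under do(Q=8), the mechanism Q := -2W - 4 is discarded; Q is fixed at 8.
W = S - 3  [with S=4]  = 1
H = min(S, W) - 5  [with S=4, W=1]  = -4
P = H*W  [with H=-4, W=1]  = -4
U = Q - P - H  [with Q=8, P=-4, H=-4]  = 16

16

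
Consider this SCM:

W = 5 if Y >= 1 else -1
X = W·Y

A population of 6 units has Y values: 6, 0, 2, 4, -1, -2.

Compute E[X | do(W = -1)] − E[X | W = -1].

-2.5

Every unit gets W=-1 under the intervention. X values become -6, 0, -2, -4, 1, 2; E[X|do(W=-1)] = -1.5.
E[X|W=-1] averages over only the 3 units with W=-1 (Y = 0, -1, -2): X = 0, 1, 2, mean 1.
Difference = -1.5 − 1 = -2.5.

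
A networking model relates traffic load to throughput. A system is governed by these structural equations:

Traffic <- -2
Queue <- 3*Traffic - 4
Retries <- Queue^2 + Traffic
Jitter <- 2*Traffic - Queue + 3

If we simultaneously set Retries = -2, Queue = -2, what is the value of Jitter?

1

The joint intervention fixes Retries = -2, Queue = -2, removing each variable's own equation.
Jitter = 2*Traffic - Queue + 3  [with Traffic=-2, Queue=-2]  = 1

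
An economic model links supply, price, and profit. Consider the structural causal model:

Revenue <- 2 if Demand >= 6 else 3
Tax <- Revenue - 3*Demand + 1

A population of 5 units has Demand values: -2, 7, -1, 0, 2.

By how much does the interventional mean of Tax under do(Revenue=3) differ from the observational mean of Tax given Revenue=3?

Every unit gets Revenue=3 under the intervention. Tax values become 10, -17, 7, 4, -2; E[Tax|do(Revenue=3)] = 0.4.
Conditioning on Revenue=3 selects the 4 unit(s) with Demand ∈ {-2, -1, 0, 2}. Their Tax values: 10, 7, 4, -2. Mean = 4.75.
Difference = 0.4 − 4.75 = -4.35.

-4.35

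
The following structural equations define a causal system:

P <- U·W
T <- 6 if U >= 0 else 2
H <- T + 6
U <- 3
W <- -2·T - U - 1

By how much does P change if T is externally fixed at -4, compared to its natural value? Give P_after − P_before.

Under do(T=-4), the mechanism T <- 6 if U >= 0 else 2 is discarded; T is fixed at -4.
W = -2·T - U - 1  [with T=-4, U=3]  = 4
P = U·W  [with U=3, W=4]  = 12
Without intervention: T = 6 if U >= 0 else 2  [with U=3]  = 6; W = -2·T - U - 1  [with T=6, U=3]  = -16; P = U·W  [with U=3, W=-16]  = -48.
Change = 12 − (-48) = 60.

60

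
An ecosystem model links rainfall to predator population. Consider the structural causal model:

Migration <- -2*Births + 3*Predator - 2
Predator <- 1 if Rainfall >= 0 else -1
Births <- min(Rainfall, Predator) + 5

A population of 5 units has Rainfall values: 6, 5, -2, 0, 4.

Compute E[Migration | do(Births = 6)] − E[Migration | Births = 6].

The intervention sets Births=6 in all 5 units regardless of Rainfall. Recomputing Migration per unit gives -11, -11, -17, -11, -11; average -12.2.
Observing Births=6 restricts to units where Births's equation naturally yields 6: Rainfall ∈ {6, 5, 4}. In that subpopulation Migration = -11, -11, -11, mean -11.
Difference = -12.2 − (-11) = -1.2.

-1.2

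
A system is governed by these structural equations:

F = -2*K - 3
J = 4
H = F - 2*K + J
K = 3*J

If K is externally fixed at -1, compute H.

Under do(K=-1), the mechanism K = 3*J is discarded; K is fixed at -1.
F = -2*K - 3  [with K=-1]  = -1
H = F - 2*K + J  [with F=-1, K=-1, J=4]  = 5

5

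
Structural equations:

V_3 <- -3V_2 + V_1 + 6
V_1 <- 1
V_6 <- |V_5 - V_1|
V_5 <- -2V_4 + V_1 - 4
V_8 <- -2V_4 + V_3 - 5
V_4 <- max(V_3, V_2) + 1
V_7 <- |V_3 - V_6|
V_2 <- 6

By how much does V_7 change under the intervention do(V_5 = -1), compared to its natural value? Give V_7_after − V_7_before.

Under do(V_5=-1), the mechanism V_5 <- -2V_4 + V_1 - 4 is discarded; V_5 is fixed at -1.
V_3 = -3V_2 + V_1 + 6  [with V_2=6, V_1=1]  = -11
V_6 = |V_5 - V_1|  [with V_5=-1, V_1=1]  = 2
V_7 = |V_3 - V_6|  [with V_3=-11, V_6=2]  = 13
Without intervention: V_3 = -3V_2 + V_1 + 6  [with V_2=6, V_1=1]  = -11; V_4 = max(V_3, V_2) + 1  [with V_3=-11, V_2=6]  = 7; V_5 = -2V_4 + V_1 - 4  [with V_4=7, V_1=1]  = -17; V_6 = |V_5 - V_1|  [with V_5=-17, V_1=1]  = 18; V_7 = |V_3 - V_6|  [with V_3=-11, V_6=18]  = 29.
Change = 13 − 29 = -16.

-16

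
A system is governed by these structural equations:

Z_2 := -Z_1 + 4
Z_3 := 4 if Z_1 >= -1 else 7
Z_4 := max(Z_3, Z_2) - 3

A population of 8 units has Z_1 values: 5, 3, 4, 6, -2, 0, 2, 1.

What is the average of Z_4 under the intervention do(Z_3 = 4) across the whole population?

Every unit gets Z_3=4 under the intervention. Z_4 values become 1, 1, 1, 1, 3, 1, 1, 1; E[Z_4|do(Z_3=4)] = 1.25.

1.25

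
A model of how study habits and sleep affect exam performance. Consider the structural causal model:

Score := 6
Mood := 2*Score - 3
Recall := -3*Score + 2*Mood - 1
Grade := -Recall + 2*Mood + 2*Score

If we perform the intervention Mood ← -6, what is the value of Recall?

The intervention breaks the incoming arrows to Mood: Mood := 2*Score - 3 no longer applies, and Mood = -6.
Recall = -3*Score + 2*Mood - 1  [with Score=6, Mood=-6]  = -31

-31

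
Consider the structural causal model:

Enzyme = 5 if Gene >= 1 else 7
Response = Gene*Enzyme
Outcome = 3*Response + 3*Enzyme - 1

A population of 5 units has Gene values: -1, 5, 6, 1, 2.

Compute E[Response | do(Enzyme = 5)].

13

Under do(Enzyme=5), Enzyme's equation is replaced by Enzyme=5 for every unit. Per-unit Response: -5, 25, 30, 5, 10. Mean = 13.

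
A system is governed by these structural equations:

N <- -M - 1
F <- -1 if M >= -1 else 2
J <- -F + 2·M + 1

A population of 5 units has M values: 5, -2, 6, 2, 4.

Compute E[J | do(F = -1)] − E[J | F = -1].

The intervention sets F=-1 in all 5 units regardless of M. Recomputing J per unit gives 12, -2, 14, 6, 10; average 8.
E[J|F=-1] averages over only the 4 units with F=-1 (M = 5, 6, 2, 4): J = 12, 14, 6, 10, mean 10.5.
Difference = 8 − 10.5 = -2.5.

-2.5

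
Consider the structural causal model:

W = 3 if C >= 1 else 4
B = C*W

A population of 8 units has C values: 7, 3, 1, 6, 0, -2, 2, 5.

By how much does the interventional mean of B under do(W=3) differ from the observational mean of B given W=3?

The intervention sets W=3 in all 8 units regardless of C. Recomputing B per unit gives 21, 9, 3, 18, 0, -6, 6, 15; average 8.25.
Observing W=3 restricts to units where W's equation naturally yields 3: C ∈ {7, 3, 1, 6, 2, 5}. In that subpopulation B = 21, 9, 3, 18, 6, 15, mean 12.
Difference = 8.25 − 12 = -3.75.

-3.75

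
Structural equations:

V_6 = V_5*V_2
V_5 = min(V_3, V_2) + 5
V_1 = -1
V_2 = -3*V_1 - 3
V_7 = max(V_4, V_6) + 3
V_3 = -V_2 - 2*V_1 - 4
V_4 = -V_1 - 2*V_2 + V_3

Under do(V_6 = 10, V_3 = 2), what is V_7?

Under do(V_6 = 10, V_3 = 2), each intervened variable's structural equation is replaced by its fixed value.
V_2 = -3*V_1 - 3  [with V_1=-1]  = 0
V_4 = -V_1 - 2*V_2 + V_3  [with V_1=-1, V_2=0, V_3=2]  = 3
V_7 = max(V_4, V_6) + 3  [with V_4=3, V_6=10]  = 13

13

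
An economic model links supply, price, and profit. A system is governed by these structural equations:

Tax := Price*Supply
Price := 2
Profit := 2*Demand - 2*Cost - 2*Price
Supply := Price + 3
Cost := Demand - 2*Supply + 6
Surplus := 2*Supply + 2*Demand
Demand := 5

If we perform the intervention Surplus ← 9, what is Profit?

Intervening sets Surplus = 9 and removes its equation (Surplus := 2*Supply + 2*Demand).
Since Profit is not a descendant of the intervened variable, it is unaffected.
Supply = Price + 3  [with Price=2]  = 5
Cost = Demand - 2*Supply + 6  [with Demand=5, Supply=5]  = 1
Profit = 2*Demand - 2*Cost - 2*Price  [with Demand=5, Cost=1, Price=2]  = 4

4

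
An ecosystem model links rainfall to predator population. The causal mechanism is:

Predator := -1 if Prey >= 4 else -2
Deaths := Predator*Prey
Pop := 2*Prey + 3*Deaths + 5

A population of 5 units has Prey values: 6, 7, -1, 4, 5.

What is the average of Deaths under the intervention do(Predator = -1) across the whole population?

-4.2

Every unit gets Predator=-1 under the intervention. Deaths values become -6, -7, 1, -4, -5; E[Deaths|do(Predator=-1)] = -4.2.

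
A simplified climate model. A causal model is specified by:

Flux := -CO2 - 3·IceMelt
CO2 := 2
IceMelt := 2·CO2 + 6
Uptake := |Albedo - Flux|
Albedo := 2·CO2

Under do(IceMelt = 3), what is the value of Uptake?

do(IceMelt=3) replaces the equation IceMelt := 2·CO2 + 6 with the constant IceMelt = 3.
Albedo = 2·CO2  [with CO2=2]  = 4
Flux = -CO2 - 3·IceMelt  [with CO2=2, IceMelt=3]  = -11
Uptake = |Albedo - Flux|  [with Albedo=4, Flux=-11]  = 15

15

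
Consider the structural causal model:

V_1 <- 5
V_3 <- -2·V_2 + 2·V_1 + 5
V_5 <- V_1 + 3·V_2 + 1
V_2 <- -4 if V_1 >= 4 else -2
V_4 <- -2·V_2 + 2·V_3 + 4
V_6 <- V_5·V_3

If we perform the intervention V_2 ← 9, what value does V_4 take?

-20

Under do(V_2=9), the mechanism V_2 <- -4 if V_1 >= 4 else -2 is discarded; V_2 is fixed at 9.
V_3 = -2·V_2 + 2·V_1 + 5  [with V_2=9, V_1=5]  = -3
V_4 = -2·V_2 + 2·V_3 + 4  [with V_2=9, V_3=-3]  = -20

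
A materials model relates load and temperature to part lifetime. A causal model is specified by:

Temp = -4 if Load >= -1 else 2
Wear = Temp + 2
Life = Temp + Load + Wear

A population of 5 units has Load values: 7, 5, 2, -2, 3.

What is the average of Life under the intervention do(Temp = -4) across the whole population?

do(Temp=-4) breaks Temp's dependence on Load. With Temp=-4 fixed, Life across the units is 1, -1, -4, -8, -3, mean -3.

-3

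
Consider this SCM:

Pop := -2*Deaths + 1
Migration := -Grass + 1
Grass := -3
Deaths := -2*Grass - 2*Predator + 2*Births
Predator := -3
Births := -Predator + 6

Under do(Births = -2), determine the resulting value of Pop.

The intervention breaks the incoming arrows to Births: Births := -Predator + 6 no longer applies, and Births = -2.
Deaths = -2*Grass - 2*Predator + 2*Births  [with Grass=-3, Predator=-3, Births=-2]  = 8
Pop = -2*Deaths + 1  [with Deaths=8]  = -15

-15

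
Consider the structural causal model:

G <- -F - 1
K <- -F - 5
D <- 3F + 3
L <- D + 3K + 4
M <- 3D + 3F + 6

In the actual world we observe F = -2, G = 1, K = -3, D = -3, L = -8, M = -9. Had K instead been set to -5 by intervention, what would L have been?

-14

do(K=-5) replaces the equation K <- -F - 5 with the constant K = -5.
D = 3F + 3  [with F=-2]  = -3
L = D + 3K + 4  [with D=-3, K=-5]  = -14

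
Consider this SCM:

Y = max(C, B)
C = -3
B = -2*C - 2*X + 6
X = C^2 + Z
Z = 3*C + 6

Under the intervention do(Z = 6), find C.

Under do(Z=6), the mechanism Z = 3*C + 6 is discarded; Z is fixed at 6.
C is not downstream of the intervention, so its value is determined by the original equations.

-3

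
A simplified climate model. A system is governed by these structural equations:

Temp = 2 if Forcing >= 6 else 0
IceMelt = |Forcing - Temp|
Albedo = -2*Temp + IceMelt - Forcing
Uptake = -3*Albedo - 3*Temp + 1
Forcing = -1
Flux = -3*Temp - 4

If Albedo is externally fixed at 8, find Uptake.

Under do(Albedo=8), the mechanism Albedo = -2*Temp + IceMelt - Forcing is discarded; Albedo is fixed at 8.
Temp = 2 if Forcing >= 6 else 0  [with Forcing=-1]  = 0
Uptake = -3*Albedo - 3*Temp + 1  [with Albedo=8, Temp=0]  = -23

-23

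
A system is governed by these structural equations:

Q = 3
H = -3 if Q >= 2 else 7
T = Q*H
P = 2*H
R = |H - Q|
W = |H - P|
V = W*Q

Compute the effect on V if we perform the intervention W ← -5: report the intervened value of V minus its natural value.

Intervening sets W = -5 and removes its equation (W = |H - P|).
V = W*Q  [with W=-5, Q=3]  = -15
Without intervention: H = -3 if Q >= 2 else 7  [with Q=3]  = -3; P = 2*H  [with H=-3]  = -6; W = |H - P|  [with H=-3, P=-6]  = 3; V = W*Q  [with W=3, Q=3]  = 9.
Change = -15 − 9 = -24.

-24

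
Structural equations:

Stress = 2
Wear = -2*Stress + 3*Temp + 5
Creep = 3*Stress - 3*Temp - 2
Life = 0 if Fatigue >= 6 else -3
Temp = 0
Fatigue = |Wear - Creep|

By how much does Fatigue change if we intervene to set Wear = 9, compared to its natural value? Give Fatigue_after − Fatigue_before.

2

Intervening sets Wear = 9 and removes its equation (Wear = -2*Stress + 3*Temp + 5).
Creep = 3*Stress - 3*Temp - 2  [with Stress=2, Temp=0]  = 4
Fatigue = |Wear - Creep|  [with Wear=9, Creep=4]  = 5
Without intervention: Creep = 3*Stress - 3*Temp - 2  [with Stress=2, Temp=0]  = 4; Wear = -2*Stress + 3*Temp + 5  [with Stress=2, Temp=0]  = 1; Fatigue = |Wear - Creep|  [with Wear=1, Creep=4]  = 3.
Change = 5 − 3 = 2.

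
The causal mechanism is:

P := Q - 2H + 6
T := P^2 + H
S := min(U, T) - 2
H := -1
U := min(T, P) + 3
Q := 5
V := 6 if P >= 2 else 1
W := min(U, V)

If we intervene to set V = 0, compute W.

Under do(V=0), the mechanism V := 6 if P >= 2 else 1 is discarded; V is fixed at 0.
P = Q - 2H + 6  [with Q=5, H=-1]  = 13
T = P^2 + H  [with P=13, H=-1]  = 168
U = min(T, P) + 3  [with T=168, P=13]  = 16
W = min(U, V)  [with U=16, V=0]  = 0

0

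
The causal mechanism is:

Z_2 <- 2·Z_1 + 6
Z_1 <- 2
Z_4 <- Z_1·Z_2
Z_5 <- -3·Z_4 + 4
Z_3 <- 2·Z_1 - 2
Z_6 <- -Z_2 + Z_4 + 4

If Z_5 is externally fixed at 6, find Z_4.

The intervention breaks the incoming arrows to Z_5: Z_5 <- -3·Z_4 + 4 no longer applies, and Z_5 = 6.
Since Z_4 is not a descendant of the intervened variable, it is unaffected.
Z_2 = 2·Z_1 + 6  [with Z_1=2]  = 10
Z_4 = Z_1·Z_2  [with Z_1=2, Z_2=10]  = 20

20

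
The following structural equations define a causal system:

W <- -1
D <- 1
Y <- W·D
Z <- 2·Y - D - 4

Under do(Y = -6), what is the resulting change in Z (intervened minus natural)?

The intervention breaks the incoming arrows to Y: Y <- W·D no longer applies, and Y = -6.
Z = 2·Y - D - 4  [with Y=-6, D=1]  = -17
Without intervention: Y = W·D  [with W=-1, D=1]  = -1; Z = 2·Y - D - 4  [with Y=-1, D=1]  = -7.
Change = -17 − (-7) = -10.

-10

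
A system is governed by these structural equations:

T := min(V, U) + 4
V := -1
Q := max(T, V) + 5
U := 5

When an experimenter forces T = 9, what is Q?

14

The intervention breaks the incoming arrows to T: T := min(V, U) + 4 no longer applies, and T = 9.
Q = max(T, V) + 5  [with T=9, V=-1]  = 14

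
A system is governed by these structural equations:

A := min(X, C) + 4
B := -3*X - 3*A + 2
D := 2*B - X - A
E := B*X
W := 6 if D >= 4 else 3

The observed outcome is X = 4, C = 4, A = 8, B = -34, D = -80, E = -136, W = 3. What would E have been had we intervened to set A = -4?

The intervention breaks the incoming arrows to A: A := min(X, C) + 4 no longer applies, and A = -4.
B = -3*X - 3*A + 2  [with X=4, A=-4]  = 2
E = B*X  [with B=2, X=4]  = 8

8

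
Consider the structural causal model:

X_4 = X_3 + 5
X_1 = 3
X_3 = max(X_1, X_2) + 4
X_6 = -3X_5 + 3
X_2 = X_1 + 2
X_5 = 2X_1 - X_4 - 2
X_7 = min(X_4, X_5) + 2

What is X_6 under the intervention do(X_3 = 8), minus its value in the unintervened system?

-3

The intervention breaks the incoming arrows to X_3: X_3 = max(X_1, X_2) + 4 no longer applies, and X_3 = 8.
X_4 = X_3 + 5  [with X_3=8]  = 13
X_5 = 2X_1 - X_4 - 2  [with X_1=3, X_4=13]  = -9
X_6 = -3X_5 + 3  [with X_5=-9]  = 30
Without intervention: X_2 = X_1 + 2  [with X_1=3]  = 5; X_3 = max(X_1, X_2) + 4  [with X_1=3, X_2=5]  = 9; X_4 = X_3 + 5  [with X_3=9]  = 14; X_5 = 2X_1 - X_4 - 2  [with X_1=3, X_4=14]  = -10; X_6 = -3X_5 + 3  [with X_5=-10]  = 33.
Change = 30 − 33 = -3.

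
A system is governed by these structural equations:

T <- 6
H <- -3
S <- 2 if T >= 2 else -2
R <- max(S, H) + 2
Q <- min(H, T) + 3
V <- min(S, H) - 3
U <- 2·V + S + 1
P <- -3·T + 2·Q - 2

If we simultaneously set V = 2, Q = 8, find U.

7

Setting V = 2, Q = 8 by intervention discards those variables' equations.
S = 2 if T >= 2 else -2  [with T=6]  = 2
U = 2·V + S + 1  [with V=2, S=2]  = 7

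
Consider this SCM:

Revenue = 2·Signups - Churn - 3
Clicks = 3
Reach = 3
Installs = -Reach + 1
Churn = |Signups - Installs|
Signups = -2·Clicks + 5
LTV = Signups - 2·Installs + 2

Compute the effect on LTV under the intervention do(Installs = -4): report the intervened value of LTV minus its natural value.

4

The intervention breaks the incoming arrows to Installs: Installs = -Reach + 1 no longer applies, and Installs = -4.
Signups = -2·Clicks + 5  [with Clicks=3]  = -1
LTV = Signups - 2·Installs + 2  [with Signups=-1, Installs=-4]  = 9
Without intervention: Installs = -Reach + 1  [with Reach=3]  = -2; Signups = -2·Clicks + 5  [with Clicks=3]  = -1; LTV = Signups - 2·Installs + 2  [with Signups=-1, Installs=-2]  = 5.
Change = 9 − 5 = 4.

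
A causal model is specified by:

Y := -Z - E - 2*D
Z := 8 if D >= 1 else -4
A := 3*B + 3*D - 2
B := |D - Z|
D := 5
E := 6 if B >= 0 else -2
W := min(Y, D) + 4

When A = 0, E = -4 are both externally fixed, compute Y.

-14

Setting A = 0, E = -4 by intervention discards those variables' equations.
Z = 8 if D >= 1 else -4  [with D=5]  = 8
Y = -Z - E - 2*D  [with Z=8, E=-4, D=5]  = -14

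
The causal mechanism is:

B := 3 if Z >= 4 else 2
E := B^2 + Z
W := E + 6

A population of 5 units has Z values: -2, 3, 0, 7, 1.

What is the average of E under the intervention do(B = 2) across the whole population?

do(B=2) breaks B's dependence on Z. With B=2 fixed, E across the units is 2, 7, 4, 11, 5, mean 5.8.

5.8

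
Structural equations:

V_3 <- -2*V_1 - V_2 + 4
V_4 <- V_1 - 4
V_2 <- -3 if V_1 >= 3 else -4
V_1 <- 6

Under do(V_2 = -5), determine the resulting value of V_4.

Under do(V_2=-5), the mechanism V_2 <- -3 if V_1 >= 3 else -4 is discarded; V_2 is fixed at -5.
Since V_4 is not a descendant of the intervened variable, it is unaffected.
V_4 = V_1 - 4  [with V_1=6]  = 2

2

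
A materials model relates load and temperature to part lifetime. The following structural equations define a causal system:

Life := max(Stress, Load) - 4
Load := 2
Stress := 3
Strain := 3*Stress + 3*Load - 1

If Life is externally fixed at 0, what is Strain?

14

Under do(Life=0), the mechanism Life := max(Stress, Load) - 4 is discarded; Life is fixed at 0.
Since Strain is not a descendant of the intervened variable, it is unaffected.
Strain = 3*Stress + 3*Load - 1  [with Stress=3, Load=2]  = 14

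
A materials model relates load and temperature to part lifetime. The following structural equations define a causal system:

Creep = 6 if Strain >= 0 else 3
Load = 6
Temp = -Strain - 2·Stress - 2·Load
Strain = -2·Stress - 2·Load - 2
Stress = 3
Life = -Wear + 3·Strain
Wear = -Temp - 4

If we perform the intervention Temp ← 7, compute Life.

-49

The intervention breaks the incoming arrows to Temp: Temp = -Strain - 2·Stress - 2·Load no longer applies, and Temp = 7.
Strain = -2·Stress - 2·Load - 2  [with Stress=3, Load=6]  = -20
Wear = -Temp - 4  [with Temp=7]  = -11
Life = -Wear + 3·Strain  [with Wear=-11, Strain=-20]  = -49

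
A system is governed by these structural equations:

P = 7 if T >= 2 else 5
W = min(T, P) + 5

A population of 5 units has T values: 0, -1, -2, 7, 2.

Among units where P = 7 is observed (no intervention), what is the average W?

Observing P=7 restricts to units where P's equation naturally yields 7: T ∈ {7, 2}. In that subpopulation W = 12, 7, mean 9.5.

9.5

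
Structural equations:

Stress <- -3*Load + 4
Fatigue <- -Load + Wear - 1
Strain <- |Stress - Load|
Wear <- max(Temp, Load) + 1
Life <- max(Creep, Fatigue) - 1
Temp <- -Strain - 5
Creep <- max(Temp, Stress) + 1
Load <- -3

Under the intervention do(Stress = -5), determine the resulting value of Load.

-3

Under do(Stress=-5), the mechanism Stress <- -3*Load + 4 is discarded; Stress is fixed at -5.
Load is not downstream of the intervention, so its value is determined by the original equations.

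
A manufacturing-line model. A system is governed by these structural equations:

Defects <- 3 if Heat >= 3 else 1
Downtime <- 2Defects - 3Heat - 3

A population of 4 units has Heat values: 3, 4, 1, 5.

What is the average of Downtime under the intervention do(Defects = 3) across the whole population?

-6.75

Every unit gets Defects=3 under the intervention. Downtime values become -6, -9, 0, -12; E[Downtime|do(Defects=3)] = -6.75.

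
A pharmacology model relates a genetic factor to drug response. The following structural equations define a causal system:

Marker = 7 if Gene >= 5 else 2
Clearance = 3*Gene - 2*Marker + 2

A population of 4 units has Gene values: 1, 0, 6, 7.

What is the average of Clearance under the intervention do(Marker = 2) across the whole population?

Under do(Marker=2), Marker's equation is replaced by Marker=2 for every unit. Per-unit Clearance: 1, -2, 16, 19. Mean = 8.5.

8.5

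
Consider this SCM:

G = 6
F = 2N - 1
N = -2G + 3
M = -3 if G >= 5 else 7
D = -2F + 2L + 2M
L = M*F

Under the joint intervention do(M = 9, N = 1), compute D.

34

Under do(M = 9, N = 1), each intervened variable's structural equation is replaced by its fixed value.
F = 2N - 1  [with N=1]  = 1
L = M*F  [with M=9, F=1]  = 9
D = -2F + 2L + 2M  [with F=1, L=9, M=9]  = 34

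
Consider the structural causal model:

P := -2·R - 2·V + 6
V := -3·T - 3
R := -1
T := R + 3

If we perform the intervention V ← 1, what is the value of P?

6

The intervention breaks the incoming arrows to V: V := -3·T - 3 no longer applies, and V = 1.
P = -2·R - 2·V + 6  [with R=-1, V=1]  = 6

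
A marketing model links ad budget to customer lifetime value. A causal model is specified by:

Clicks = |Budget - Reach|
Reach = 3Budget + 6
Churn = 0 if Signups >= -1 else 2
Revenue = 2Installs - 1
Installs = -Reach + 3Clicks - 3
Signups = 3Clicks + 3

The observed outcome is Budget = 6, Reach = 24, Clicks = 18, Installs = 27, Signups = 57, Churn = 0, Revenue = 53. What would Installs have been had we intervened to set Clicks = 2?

The intervention breaks the incoming arrows to Clicks: Clicks = |Budget - Reach| no longer applies, and Clicks = 2.
Reach = 3Budget + 6  [with Budget=6]  = 24
Installs = -Reach + 3Clicks - 3  [with Reach=24, Clicks=2]  = -21

-21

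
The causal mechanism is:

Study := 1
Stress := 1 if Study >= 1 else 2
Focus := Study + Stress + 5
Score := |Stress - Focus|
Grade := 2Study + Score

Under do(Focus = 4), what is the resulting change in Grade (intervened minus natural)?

do(Focus=4) replaces the equation Focus := Study + Stress + 5 with the constant Focus = 4.
Stress = 1 if Study >= 1 else 2  [with Study=1]  = 1
Score = |Stress - Focus|  [with Stress=1, Focus=4]  = 3
Grade = 2Study + Score  [with Study=1, Score=3]  = 5
Without intervention: Stress = 1 if Study >= 1 else 2  [with Study=1]  = 1; Focus = Study + Stress + 5  [with Study=1, Stress=1]  = 7; Score = |Stress - Focus|  [with Stress=1, Focus=7]  = 6; Grade = 2Study + Score  [with Study=1, Score=6]  = 8.
Change = 5 − 8 = -3.

-3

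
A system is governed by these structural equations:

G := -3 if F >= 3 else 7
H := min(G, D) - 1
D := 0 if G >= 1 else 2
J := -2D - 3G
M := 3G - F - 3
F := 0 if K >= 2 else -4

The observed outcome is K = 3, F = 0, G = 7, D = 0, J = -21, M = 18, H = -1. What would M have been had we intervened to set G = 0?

-3

The intervention breaks the incoming arrows to G: G := -3 if F >= 3 else 7 no longer applies, and G = 0.
F = 0 if K >= 2 else -4  [with K=3]  = 0
M = 3G - F - 3  [with G=0, F=0]  = -3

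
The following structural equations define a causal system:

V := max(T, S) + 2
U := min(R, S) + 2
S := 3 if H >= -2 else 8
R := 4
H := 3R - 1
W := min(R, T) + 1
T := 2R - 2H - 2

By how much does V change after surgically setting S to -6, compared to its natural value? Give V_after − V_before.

The intervention breaks the incoming arrows to S: S := 3 if H >= -2 else 8 no longer applies, and S = -6.
H = 3R - 1  [with R=4]  = 11
T = 2R - 2H - 2  [with R=4, H=11]  = -16
V = max(T, S) + 2  [with T=-16, S=-6]  = -4
Without intervention: H = 3R - 1  [with R=4]  = 11; T = 2R - 2H - 2  [with R=4, H=11]  = -16; S = 3 if H >= -2 else 8  [with H=11]  = 3; V = max(T, S) + 2  [with T=-16, S=3]  = 5.
Change = -4 − 5 = -9.

-9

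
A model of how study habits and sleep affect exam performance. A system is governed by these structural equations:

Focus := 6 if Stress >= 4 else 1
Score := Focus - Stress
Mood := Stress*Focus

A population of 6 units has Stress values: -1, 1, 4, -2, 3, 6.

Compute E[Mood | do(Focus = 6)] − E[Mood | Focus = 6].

do(Focus=6) breaks Focus's dependence on Stress. With Focus=6 fixed, Mood across the units is -6, 6, 24, -12, 18, 36, mean 11.
Conditioning on Focus=6 selects the 2 unit(s) with Stress ∈ {4, 6}. Their Mood values: 24, 36. Mean = 30.
Difference = 11 − 30 = -19.

-19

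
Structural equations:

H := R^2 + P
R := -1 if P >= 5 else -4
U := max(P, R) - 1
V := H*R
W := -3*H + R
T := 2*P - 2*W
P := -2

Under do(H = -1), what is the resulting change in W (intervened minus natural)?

The intervention breaks the incoming arrows to H: H := R^2 + P no longer applies, and H = -1.
R = -1 if P >= 5 else -4  [with P=-2]  = -4
W = -3*H + R  [with H=-1, R=-4]  = -1
Without intervention: R = -1 if P >= 5 else -4  [with P=-2]  = -4; H = R^2 + P  [with R=-4, P=-2]  = 14; W = -3*H + R  [with H=14, R=-4]  = -46.
Change = -1 − (-46) = 45.

45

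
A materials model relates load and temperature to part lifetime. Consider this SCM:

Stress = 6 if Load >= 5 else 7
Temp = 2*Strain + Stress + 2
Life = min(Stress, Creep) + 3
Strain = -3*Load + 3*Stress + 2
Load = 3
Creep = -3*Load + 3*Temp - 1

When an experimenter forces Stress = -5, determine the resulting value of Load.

3

Under do(Stress=-5), the mechanism Stress = 6 if Load >= 5 else 7 is discarded; Stress is fixed at -5.
Load is not downstream of the intervention, so its value is determined by the original equations.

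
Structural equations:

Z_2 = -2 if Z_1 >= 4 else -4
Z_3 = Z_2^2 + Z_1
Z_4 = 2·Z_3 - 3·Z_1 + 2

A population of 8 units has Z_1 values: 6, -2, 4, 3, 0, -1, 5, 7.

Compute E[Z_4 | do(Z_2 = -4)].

31.25

The intervention sets Z_2=-4 in all 8 units regardless of Z_1. Recomputing Z_4 per unit gives 28, 36, 30, 31, 34, 35, 29, 27; average 31.25.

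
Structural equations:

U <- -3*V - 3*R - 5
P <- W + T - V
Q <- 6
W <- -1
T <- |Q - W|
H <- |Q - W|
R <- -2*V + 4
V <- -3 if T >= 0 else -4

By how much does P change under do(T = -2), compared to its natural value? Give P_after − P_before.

do(T=-2) replaces the equation T <- |Q - W| with the constant T = -2.
V = -3 if T >= 0 else -4  [with T=-2]  = -4
P = W + T - V  [with W=-1, T=-2, V=-4]  = 1
Without intervention: T = |Q - W|  [with Q=6, W=-1]  = 7; V = -3 if T >= 0 else -4  [with T=7]  = -3; P = W + T - V  [with W=-1, T=7, V=-3]  = 9.
Change = 1 − 9 = -8.

-8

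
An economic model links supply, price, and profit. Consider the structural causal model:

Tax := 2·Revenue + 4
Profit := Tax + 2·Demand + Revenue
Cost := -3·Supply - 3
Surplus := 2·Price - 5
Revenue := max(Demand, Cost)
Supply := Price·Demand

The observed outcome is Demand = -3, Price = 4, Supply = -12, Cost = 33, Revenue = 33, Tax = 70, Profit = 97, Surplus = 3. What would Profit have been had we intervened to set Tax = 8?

35

Intervening sets Tax = 8 and removes its equation (Tax := 2·Revenue + 4).
Supply = Price·Demand  [with Price=4, Demand=-3]  = -12
Cost = -3·Supply - 3  [with Supply=-12]  = 33
Revenue = max(Demand, Cost)  [with Demand=-3, Cost=33]  = 33
Profit = Tax + 2·Demand + Revenue  [with Tax=8, Demand=-3, Revenue=33]  = 35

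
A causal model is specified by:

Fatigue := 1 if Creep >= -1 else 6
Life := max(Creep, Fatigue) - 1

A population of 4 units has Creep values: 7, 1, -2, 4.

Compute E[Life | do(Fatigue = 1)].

2.25

Every unit gets Fatigue=1 under the intervention. Life values become 6, 0, 0, 3; E[Life|do(Fatigue=1)] = 2.25.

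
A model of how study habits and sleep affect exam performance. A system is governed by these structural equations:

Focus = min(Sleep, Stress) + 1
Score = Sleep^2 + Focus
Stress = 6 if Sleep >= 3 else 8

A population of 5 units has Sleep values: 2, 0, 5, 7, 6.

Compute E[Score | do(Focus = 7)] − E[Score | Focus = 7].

The intervention sets Focus=7 in all 5 units regardless of Sleep. Recomputing Score per unit gives 11, 7, 32, 56, 43; average 29.8.
Observing Focus=7 restricts to units where Focus's equation naturally yields 7: Sleep ∈ {7, 6}. In that subpopulation Score = 56, 43, mean 49.5.
Difference = 29.8 − 49.5 = -19.7.

-19.7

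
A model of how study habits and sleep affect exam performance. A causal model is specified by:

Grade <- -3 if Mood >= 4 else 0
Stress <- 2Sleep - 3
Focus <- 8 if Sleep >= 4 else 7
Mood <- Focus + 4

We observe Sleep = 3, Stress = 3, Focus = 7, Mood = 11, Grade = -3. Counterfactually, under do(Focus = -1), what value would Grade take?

0

do(Focus=-1) replaces the equation Focus <- 8 if Sleep >= 4 else 7 with the constant Focus = -1.
Mood = Focus + 4  [with Focus=-1]  = 3
Grade = -3 if Mood >= 4 else 0  [with Mood=3]  = 0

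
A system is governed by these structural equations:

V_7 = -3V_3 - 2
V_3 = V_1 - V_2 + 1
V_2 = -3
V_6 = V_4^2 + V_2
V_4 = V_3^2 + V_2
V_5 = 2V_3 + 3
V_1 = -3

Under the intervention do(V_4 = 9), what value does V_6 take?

Under do(V_4=9), the mechanism V_4 = V_3^2 + V_2 is discarded; V_4 is fixed at 9.
V_6 = V_4^2 + V_2  [with V_4=9, V_2=-3]  = 78

78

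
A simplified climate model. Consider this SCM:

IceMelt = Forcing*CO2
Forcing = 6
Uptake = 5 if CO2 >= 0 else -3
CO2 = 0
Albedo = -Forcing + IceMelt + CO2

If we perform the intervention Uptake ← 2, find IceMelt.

0

do(Uptake=2) replaces the equation Uptake = 5 if CO2 >= 0 else -3 with the constant Uptake = 2.
IceMelt is not downstream of the intervention, so its value is determined by the original equations.
IceMelt = Forcing*CO2  [with Forcing=6, CO2=0]  = 0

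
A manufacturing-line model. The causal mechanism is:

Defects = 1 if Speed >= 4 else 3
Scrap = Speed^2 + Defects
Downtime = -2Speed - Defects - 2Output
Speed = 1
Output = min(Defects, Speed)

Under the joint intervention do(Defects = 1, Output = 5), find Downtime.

-13

Setting Defects = 1, Output = 5 by intervention discards those variables' equations.
Downtime = -2Speed - Defects - 2Output  [with Speed=1, Defects=1, Output=5]  = -13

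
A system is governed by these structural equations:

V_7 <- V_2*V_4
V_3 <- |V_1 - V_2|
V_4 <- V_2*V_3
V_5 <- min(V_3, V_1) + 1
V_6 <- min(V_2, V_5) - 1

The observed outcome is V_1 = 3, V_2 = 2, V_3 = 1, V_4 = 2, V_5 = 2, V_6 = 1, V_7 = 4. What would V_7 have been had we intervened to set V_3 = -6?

-24

The intervention breaks the incoming arrows to V_3: V_3 <- |V_1 - V_2| no longer applies, and V_3 = -6.
V_4 = V_2*V_3  [with V_2=2, V_3=-6]  = -12
V_7 = V_2*V_4  [with V_2=2, V_4=-12]  = -24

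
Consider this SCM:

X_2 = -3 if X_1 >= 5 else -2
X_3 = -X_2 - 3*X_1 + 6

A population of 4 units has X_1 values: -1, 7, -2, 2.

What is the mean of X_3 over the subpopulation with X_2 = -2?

Observing X_2=-2 restricts to units where X_2's equation naturally yields -2: X_1 ∈ {-1, -2, 2}. In that subpopulation X_3 = 11, 14, 2, mean 9.

9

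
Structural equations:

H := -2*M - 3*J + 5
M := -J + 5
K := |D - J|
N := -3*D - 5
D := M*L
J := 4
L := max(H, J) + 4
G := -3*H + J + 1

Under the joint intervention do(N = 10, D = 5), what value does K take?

1

Setting N = 10, D = 5 by intervention discards those variables' equations.
K = |D - J|  [with D=5, J=4]  = 1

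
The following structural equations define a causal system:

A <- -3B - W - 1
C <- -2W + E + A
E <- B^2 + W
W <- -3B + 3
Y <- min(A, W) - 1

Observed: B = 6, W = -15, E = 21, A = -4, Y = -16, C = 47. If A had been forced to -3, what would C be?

48

Under do(A=-3), the mechanism A <- -3B - W - 1 is discarded; A is fixed at -3.
W = -3B + 3  [with B=6]  = -15
E = B^2 + W  [with B=6, W=-15]  = 21
C = -2W + E + A  [with W=-15, E=21, A=-3]  = 48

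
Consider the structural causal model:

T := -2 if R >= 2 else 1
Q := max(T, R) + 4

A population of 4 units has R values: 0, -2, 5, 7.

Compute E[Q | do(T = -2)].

do(T=-2) breaks T's dependence on R. With T=-2 fixed, Q across the units is 4, 2, 9, 11, mean 6.5.

6.5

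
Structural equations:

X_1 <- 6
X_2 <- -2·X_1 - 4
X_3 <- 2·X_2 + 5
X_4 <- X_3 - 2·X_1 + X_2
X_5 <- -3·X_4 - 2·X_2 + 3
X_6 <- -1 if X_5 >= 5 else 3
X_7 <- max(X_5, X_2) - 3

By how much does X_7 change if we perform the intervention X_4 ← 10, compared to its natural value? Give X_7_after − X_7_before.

-195

The intervention breaks the incoming arrows to X_4: X_4 <- X_3 - 2·X_1 + X_2 no longer applies, and X_4 = 10.
X_2 = -2·X_1 - 4  [with X_1=6]  = -16
X_5 = -3·X_4 - 2·X_2 + 3  [with X_4=10, X_2=-16]  = 5
X_7 = max(X_5, X_2) - 3  [with X_5=5, X_2=-16]  = 2
Without intervention: X_2 = -2·X_1 - 4  [with X_1=6]  = -16; X_3 = 2·X_2 + 5  [with X_2=-16]  = -27; X_4 = X_3 - 2·X_1 + X_2  [with X_3=-27, X_1=6, X_2=-16]  = -55; X_5 = -3·X_4 - 2·X_2 + 3  [with X_4=-55, X_2=-16]  = 200; X_7 = max(X_5, X_2) - 3  [with X_5=200, X_2=-16]  = 197.
Change = 2 − 197 = -195.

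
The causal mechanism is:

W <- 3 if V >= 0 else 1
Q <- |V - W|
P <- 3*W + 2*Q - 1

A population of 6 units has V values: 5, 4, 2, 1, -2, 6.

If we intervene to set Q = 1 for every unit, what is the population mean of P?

9

The intervention sets Q=1 in all 6 units regardless of V. Recomputing P per unit gives 10, 10, 10, 10, 4, 10; average 9.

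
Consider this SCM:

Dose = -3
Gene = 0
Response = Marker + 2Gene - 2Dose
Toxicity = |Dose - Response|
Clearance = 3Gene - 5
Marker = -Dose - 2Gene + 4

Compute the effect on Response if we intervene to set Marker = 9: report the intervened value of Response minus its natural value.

2

The intervention breaks the incoming arrows to Marker: Marker = -Dose - 2Gene + 4 no longer applies, and Marker = 9.
Response = Marker + 2Gene - 2Dose  [with Marker=9, Gene=0, Dose=-3]  = 15
Without intervention: Marker = -Dose - 2Gene + 4  [with Dose=-3, Gene=0]  = 7; Response = Marker + 2Gene - 2Dose  [with Marker=7, Gene=0, Dose=-3]  = 13.
Change = 15 − 13 = 2.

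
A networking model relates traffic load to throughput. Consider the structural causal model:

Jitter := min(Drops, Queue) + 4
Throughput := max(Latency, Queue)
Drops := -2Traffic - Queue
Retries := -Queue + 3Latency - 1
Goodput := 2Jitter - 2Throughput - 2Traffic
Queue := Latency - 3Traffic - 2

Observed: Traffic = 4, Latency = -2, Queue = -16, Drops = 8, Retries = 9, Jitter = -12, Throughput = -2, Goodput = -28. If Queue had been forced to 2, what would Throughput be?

The intervention breaks the incoming arrows to Queue: Queue := Latency - 3Traffic - 2 no longer applies, and Queue = 2.
Throughput = max(Latency, Queue)  [with Latency=-2, Queue=2]  = 2

2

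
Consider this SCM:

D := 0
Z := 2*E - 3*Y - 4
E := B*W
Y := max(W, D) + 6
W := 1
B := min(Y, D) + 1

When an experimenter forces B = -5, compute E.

-5

Intervening sets B = -5 and removes its equation (B := min(Y, D) + 1).
E = B*W  [with B=-5, W=1]  = -5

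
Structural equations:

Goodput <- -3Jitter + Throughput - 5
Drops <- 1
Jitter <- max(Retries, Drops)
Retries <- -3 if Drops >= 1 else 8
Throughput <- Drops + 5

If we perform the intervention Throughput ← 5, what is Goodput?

Intervening sets Throughput = 5 and removes its equation (Throughput <- Drops + 5).
Retries = -3 if Drops >= 1 else 8  [with Drops=1]  = -3
Jitter = max(Retries, Drops)  [with Retries=-3, Drops=1]  = 1
Goodput = -3Jitter + Throughput - 5  [with Jitter=1, Throughput=5]  = -3

-3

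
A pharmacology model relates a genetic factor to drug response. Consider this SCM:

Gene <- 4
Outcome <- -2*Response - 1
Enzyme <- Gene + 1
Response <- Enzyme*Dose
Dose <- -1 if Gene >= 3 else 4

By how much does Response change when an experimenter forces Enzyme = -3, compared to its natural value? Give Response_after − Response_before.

8

The intervention breaks the incoming arrows to Enzyme: Enzyme <- Gene + 1 no longer applies, and Enzyme = -3.
Dose = -1 if Gene >= 3 else 4  [with Gene=4]  = -1
Response = Enzyme*Dose  [with Enzyme=-3, Dose=-1]  = 3
Without intervention: Dose = -1 if Gene >= 3 else 4  [with Gene=4]  = -1; Enzyme = Gene + 1  [with Gene=4]  = 5; Response = Enzyme*Dose  [with Enzyme=5, Dose=-1]  = -5.
Change = 3 − (-5) = 8.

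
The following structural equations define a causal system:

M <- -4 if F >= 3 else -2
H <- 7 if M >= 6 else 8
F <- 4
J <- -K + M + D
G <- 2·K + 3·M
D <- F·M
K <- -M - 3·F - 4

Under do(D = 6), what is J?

14

Under do(D=6), the mechanism D <- F·M is discarded; D is fixed at 6.
M = -4 if F >= 3 else -2  [with F=4]  = -4
K = -M - 3·F - 4  [with M=-4, F=4]  = -12
J = -K + M + D  [with K=-12, M=-4, D=6]  = 14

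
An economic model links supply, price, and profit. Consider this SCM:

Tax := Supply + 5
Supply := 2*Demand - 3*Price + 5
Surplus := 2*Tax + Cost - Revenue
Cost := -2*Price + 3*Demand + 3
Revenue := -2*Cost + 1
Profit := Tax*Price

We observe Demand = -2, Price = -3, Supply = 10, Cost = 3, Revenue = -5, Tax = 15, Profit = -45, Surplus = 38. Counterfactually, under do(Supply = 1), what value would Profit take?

-18

The intervention breaks the incoming arrows to Supply: Supply := 2*Demand - 3*Price + 5 no longer applies, and Supply = 1.
Tax = Supply + 5  [with Supply=1]  = 6
Profit = Tax*Price  [with Tax=6, Price=-3]  = -18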